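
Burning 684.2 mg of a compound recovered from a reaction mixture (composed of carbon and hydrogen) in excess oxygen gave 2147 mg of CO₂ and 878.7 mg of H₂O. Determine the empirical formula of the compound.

mol C = 2.147 g CO₂ ÷ 44.009 g/mol = 0.048785 mol
mol H = 2 × 0.8787 g H₂O ÷ 18.015 g/mol = 0.097552 mol
Divide by the smallest (0.048785 mol): C 1.000, H 2.000

CH2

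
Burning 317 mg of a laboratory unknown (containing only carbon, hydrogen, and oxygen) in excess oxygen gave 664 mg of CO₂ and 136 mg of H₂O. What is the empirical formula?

mol C = 0.664 g CO₂ ÷ 44.009 g/mol = 0.01509 mol
mol H = 2 × 0.136 g H₂O ÷ 18.015 g/mol = 0.01510 mol
mass O = 0.317 − (0.1812 + 0.01522) = 0.1206 g → mol O = 0.1206 ÷ 15.999 = 0.007536 mol
Divide by the smallest (0.007536 mol): C 2.002, H 2.004, O 1.000

C2H2O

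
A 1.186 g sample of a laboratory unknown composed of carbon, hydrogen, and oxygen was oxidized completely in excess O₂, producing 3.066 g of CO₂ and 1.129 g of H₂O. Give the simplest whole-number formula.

C5H9O

mol C = 3.066 g CO₂ ÷ 44.009 g/mol = 0.069668 mol
mol H = 2 × 1.129 g H₂O ÷ 18.015 g/mol = 0.12534 mol
mass O = 1.186 − (0.83678 + 0.12634) = 0.22288 g → mol O = 0.22288 ÷ 15.999 = 0.013931 mol
Divide by the smallest (0.013931 mol): C 5.001, H 8.997, O 1.000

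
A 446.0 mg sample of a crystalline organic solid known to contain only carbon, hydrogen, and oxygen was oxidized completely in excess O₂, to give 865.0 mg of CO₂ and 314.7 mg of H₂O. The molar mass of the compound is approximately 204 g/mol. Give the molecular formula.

C9H16O5

mol C = 0.8650 g CO₂ ÷ 44.009 g/mol = 0.019655 mol
mol H = 2 × 0.3147 g H₂O ÷ 18.015 g/mol = 0.034938 mol
mass O = 0.4460 − (0.23608 + 0.035217) = 0.17471 g → mol O = 0.17471 ÷ 15.999 = 0.010920 mol
Divide by the smallest (0.010920 mol): C 1.800, H 3.199, O 1.000
Multiplying each by 5 gives whole numbers: C 9.00, H 16.00, O 5.00
Empirical formula: C9H16O5
Empirical-formula mass = 204.22 g/mol; 204 ÷ 204.22 ≈ 1, so the molecular formula is C9H16O5.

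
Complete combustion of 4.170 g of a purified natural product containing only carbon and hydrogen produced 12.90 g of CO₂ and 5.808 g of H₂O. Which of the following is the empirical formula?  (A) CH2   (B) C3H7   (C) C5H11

mol C = 12.90 g CO₂ ÷ 44.009 g/mol = 0.29312 mol
mol H = 2 × 5.808 g H₂O ÷ 18.015 g/mol = 0.64480 mol
Divide by the smallest (0.29312 mol): C 1.000, H 2.200
Multiplying each by 5 gives whole numbers: C 5.00, H 11.00

(C) C5H11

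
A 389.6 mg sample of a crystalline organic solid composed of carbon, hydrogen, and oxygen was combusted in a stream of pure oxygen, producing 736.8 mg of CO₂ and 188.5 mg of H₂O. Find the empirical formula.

mol C = 0.7368 g CO₂ ÷ 44.009 g/mol = 0.016742 mol
mol H = 2 × 0.1885 g H₂O ÷ 18.015 g/mol = 0.020927 mol
mass O = 0.3896 − (0.20109 + 0.021094) = 0.16742 g → mol O = 0.16742 ÷ 15.999 = 0.010464 mol
Divide by the smallest (0.010464 mol): C 1.600, H 2.000, O 1.000
Multiplying each by 5 gives whole numbers: C 8.00, H 10.00, O 5.00

C8H10O5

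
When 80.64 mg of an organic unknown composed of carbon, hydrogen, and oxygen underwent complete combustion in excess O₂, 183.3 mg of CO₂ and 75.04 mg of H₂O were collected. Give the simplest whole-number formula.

C3H6O

mol C = 0.1833 g CO₂ ÷ 44.009 g/mol = 0.0041651 mol
mol H = 2 × 0.07504 g H₂O ÷ 18.015 g/mol = 0.0083308 mol
mass O = 0.08064 − (0.050027 + 0.0083975) = 0.022216 g → mol O = 0.022216 ÷ 15.999 = 0.0013886 mol
Divide by the smallest (0.0013886 mol): C 2.999, H 6.000, O 1.000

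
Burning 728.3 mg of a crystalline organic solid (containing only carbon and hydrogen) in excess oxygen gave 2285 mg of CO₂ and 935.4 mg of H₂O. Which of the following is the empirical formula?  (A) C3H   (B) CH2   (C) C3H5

(B) CH2

mol C = 2.285 g CO₂ ÷ 44.009 g/mol = 0.051921 mol
mol H = 2 × 0.9354 g H₂O ÷ 18.015 g/mol = 0.10385 mol
Divide by the smallest (0.051921 mol): C 1.000, H 2.000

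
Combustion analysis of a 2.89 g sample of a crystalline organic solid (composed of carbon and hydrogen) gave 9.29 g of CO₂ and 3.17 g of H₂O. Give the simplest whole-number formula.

mol C = 9.29 g CO₂ ÷ 44.009 g/mol = 0.2111 mol
mol H = 2 × 3.17 g H₂O ÷ 18.015 g/mol = 0.3519 mol
Divide by the smallest (0.2111 mol): C 1.000, H 1.667
Multiplying each by 3 gives whole numbers: C 3.00, H 5.00

C3H5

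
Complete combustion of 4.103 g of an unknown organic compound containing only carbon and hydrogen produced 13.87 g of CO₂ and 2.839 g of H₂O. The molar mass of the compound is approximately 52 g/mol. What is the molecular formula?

mol C = 13.87 g CO₂ ÷ 44.009 g/mol = 0.31516 mol
mol H = 2 × 2.839 g H₂O ÷ 18.015 g/mol = 0.31518 mol
Divide by the smallest (0.31516 mol): C 1.000, H 1.000
Empirical formula: CH
Empirical-formula mass = 13.02 g/mol; 52 ÷ 13.02 ≈ 4, so the molecular formula is C4H4.

C4H4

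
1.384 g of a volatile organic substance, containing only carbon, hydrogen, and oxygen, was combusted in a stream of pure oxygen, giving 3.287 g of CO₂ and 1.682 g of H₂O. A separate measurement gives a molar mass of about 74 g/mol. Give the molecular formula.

mol C = 3.287 g CO₂ ÷ 44.009 g/mol = 0.074689 mol
mol H = 2 × 1.682 g H₂O ÷ 18.015 g/mol = 0.18673 mol
mass O = 1.384 − (0.89709 + 0.18823) = 0.29868 g → mol O = 0.29868 ÷ 15.999 = 0.018669 mol
Divide by the smallest (0.018669 mol): C 4.001, H 10.002, O 1.000
Empirical formula: C4H10O
Empirical-formula mass = 74.12 g/mol; 74 ÷ 74.12 ≈ 1, so the molecular formula is C4H10O.

C4H10O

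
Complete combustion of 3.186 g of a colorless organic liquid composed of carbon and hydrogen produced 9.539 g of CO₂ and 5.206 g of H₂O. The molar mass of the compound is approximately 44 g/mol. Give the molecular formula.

mol C = 9.539 g CO₂ ÷ 44.009 g/mol = 0.21675 mol
mol H = 2 × 5.206 g H₂O ÷ 18.015 g/mol = 0.57796 mol
Divide by the smallest (0.21675 mol): C 1.000, H 2.666
Multiplying each by 3 gives whole numbers: C 3.00, H 8.00
Empirical formula: C3H8
Empirical-formula mass = 44.10 g/mol; 44 ÷ 44.10 ≈ 1, so the molecular formula is C3H8.

C3H8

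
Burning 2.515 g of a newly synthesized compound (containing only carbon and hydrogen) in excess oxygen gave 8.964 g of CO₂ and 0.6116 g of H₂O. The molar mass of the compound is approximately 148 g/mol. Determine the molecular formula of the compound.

mol C = 8.964 g CO₂ ÷ 44.009 g/mol = 0.20369 mol
mol H = 2 × 0.6116 g H₂O ÷ 18.015 g/mol = 0.067899 mol
Divide by the smallest (0.067899 mol): C 3.000, H 1.000
Empirical formula: C3H
Empirical-formula mass = 37.04 g/mol; 148 ÷ 37.04 ≈ 4, so the molecular formula is C12H4.

C12H4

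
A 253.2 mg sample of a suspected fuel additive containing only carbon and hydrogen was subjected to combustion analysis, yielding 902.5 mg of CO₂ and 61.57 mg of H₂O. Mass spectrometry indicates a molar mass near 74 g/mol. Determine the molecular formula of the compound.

mol C = 0.9025 g CO₂ ÷ 44.009 g/mol = 0.020507 mol
mol H = 2 × 0.06157 g H₂O ÷ 18.015 g/mol = 0.0068354 mol
Divide by the smallest (0.0068354 mol): C 3.000, H 1.000
Empirical formula: C3H
Empirical-formula mass = 37.04 g/mol; 74 ÷ 37.04 ≈ 2, so the molecular formula is C6H2.

C6H2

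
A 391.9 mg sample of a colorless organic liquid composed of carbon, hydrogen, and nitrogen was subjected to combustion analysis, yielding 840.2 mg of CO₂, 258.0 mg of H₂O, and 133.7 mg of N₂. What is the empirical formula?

mol C = 0.8402 g CO₂ ÷ 44.009 g/mol = 0.019092 mol
mol H = 2 × 0.2580 g H₂O ÷ 18.015 g/mol = 0.028643 mol
mol N = 2 × 0.1337 g N₂ ÷ 28.014 g/mol = 0.0095452 mol
Divide by the smallest (0.0095452 mol): C 2.000, H 3.001, N 1.000

C2H3N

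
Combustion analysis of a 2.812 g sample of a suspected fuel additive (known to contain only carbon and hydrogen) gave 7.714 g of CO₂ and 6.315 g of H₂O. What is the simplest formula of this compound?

mol C = 7.714 g CO₂ ÷ 44.009 g/mol = 0.17528 mol
mol H = 2 × 6.315 g H₂O ÷ 18.015 g/mol = 0.70108 mol
Divide by the smallest (0.17528 mol): C 1.000, H 4.000

CH4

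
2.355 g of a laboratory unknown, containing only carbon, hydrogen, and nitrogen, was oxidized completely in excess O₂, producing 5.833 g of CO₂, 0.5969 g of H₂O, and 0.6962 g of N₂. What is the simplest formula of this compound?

C8H4N3

mol C = 5.833 g CO₂ ÷ 44.009 g/mol = 0.13254 mol
mol H = 2 × 0.5969 g H₂O ÷ 18.015 g/mol = 0.066267 mol
mol N = 2 × 0.6962 g N₂ ÷ 28.014 g/mol = 0.049704 mol
Divide by the smallest (0.049704 mol): C 2.667, H 1.333, N 1.000
Multiplying each by 3 gives whole numbers: C 8.00, H 4.00, N 3.00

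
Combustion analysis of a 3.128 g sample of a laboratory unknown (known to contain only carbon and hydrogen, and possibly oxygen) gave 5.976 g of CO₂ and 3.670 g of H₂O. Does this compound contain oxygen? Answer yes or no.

yes

mol C = 5.976 g CO₂ ÷ 44.009 g/mol = 0.13579 mol
mol H = 2 × 3.670 g H₂O ÷ 18.015 g/mol = 0.40744 mol
C and H account for only 2.0417 g of the 3.128 g sample; the remaining 1.0863 g must be oxygen.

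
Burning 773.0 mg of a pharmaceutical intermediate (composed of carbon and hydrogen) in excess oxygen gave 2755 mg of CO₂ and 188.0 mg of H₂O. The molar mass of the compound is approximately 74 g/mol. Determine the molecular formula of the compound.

mol C = 2.755 g CO₂ ÷ 44.009 g/mol = 0.062601 mol
mol H = 2 × 0.1880 g H₂O ÷ 18.015 g/mol = 0.020871 mol
Divide by the smallest (0.020871 mol): C 2.999, H 1.000
Empirical formula: C3H
Empirical-formula mass = 37.04 g/mol; 74 ÷ 37.04 ≈ 2, so the molecular formula is C6H2.

C6H2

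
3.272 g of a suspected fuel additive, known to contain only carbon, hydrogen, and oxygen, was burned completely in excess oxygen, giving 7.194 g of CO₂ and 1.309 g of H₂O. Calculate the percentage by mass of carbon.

60.01%

mol C = 7.194 g CO₂ ÷ 44.009 g/mol = 0.16347 mol
mol H = 2 × 1.309 g H₂O ÷ 18.015 g/mol = 0.14532 mol
mass O = 3.272 − (1.9634 + 0.14649) = 1.1621 g → mol O = 1.1621 ÷ 15.999 = 0.072637 mol
mass % C = 1.9634 g ÷ 3.272 g × 100%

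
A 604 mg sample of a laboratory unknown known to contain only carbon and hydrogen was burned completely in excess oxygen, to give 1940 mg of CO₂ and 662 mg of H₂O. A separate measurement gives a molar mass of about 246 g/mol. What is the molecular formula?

C18H30

mol C = 1.94 g CO₂ ÷ 44.009 g/mol = 0.04408 mol
mol H = 2 × 0.662 g H₂O ÷ 18.015 g/mol = 0.07349 mol
Divide by the smallest (0.04408 mol): C 1.000, H 1.667
Multiplying each by 3 gives whole numbers: C 3.00, H 5.00
Empirical formula: C3H5
Empirical-formula mass = 41.07 g/mol; 246 ÷ 41.07 ≈ 6, so the molecular formula is C18H30.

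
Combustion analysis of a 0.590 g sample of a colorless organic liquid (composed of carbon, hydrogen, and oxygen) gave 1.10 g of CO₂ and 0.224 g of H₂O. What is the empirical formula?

mol C = 1.10 g CO₂ ÷ 44.009 g/mol = 0.02499 mol
mol H = 2 × 0.224 g H₂O ÷ 18.015 g/mol = 0.02487 mol
mass O = 0.590 − (0.3002 + 0.02507) = 0.2647 g → mol O = 0.2647 ÷ 15.999 = 0.01655 mol
Divide by the smallest (0.01655 mol): C 1.511, H 1.503, O 1.000
Multiplying each by 2 gives whole numbers: C 3.02, H 3.01, O 2.00

C3H3O2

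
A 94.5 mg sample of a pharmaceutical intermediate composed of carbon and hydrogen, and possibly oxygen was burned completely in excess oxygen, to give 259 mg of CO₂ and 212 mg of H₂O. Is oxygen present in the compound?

mol C = 0.259 g CO₂ ÷ 44.009 g/mol = 0.005885 mol
mol H = 2 × 0.212 g H₂O ÷ 18.015 g/mol = 0.02354 mol
C and H together account for 0.09441 g — essentially the entire 0.0945 g sample — so the compound contains no oxygen.

no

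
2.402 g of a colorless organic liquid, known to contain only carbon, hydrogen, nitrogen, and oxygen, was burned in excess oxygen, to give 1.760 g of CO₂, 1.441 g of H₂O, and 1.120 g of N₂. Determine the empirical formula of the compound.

CH4N2O

mol C = 1.760 g CO₂ ÷ 44.009 g/mol = 0.039992 mol
mol H = 2 × 1.441 g H₂O ÷ 18.015 g/mol = 0.15998 mol
mol N = 2 × 1.120 g N₂ ÷ 28.014 g/mol = 0.079960 mol
mass O = 2.402 − (0.48034 + 0.16126 + 1.1200) = 0.64040 g → mol O = 0.64040 ÷ 15.999 = 0.040028 mol
Divide by the smallest (0.039992 mol): C 1.000, H 4.000, N 1.999, O 1.001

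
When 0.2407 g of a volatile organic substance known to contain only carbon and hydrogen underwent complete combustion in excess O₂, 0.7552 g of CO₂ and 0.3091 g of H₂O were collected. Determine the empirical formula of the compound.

mol C = 0.7552 g CO₂ ÷ 44.009 g/mol = 0.017160 mol
mol H = 2 × 0.3091 g H₂O ÷ 18.015 g/mol = 0.034316 mol
Divide by the smallest (0.017160 mol): C 1.000, H 2.000

CH2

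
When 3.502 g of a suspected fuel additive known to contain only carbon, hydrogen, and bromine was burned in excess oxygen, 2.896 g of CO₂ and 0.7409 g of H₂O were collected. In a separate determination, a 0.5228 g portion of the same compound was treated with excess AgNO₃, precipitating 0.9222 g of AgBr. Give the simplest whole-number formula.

C4H5Br2

mol C = 2.896 g CO₂ ÷ 44.009 g/mol = 0.065805 mol
mol H = 2 × 0.7409 g H₂O ÷ 18.015 g/mol = 0.082254 mol
From the AgBr data: mol Br per gram of compound = (0.9222 ÷ 187.772) ÷ 0.5228 = 0.0093942 mol/g, so in the 3.502 g combustion sample mol Br = 0.032898 mol
Divide by the smallest (0.032898 mol): C 2.000, H 2.500, Br 1.000
Multiplying each by 2 gives whole numbers: C 4.00, H 5.00, Br 2.00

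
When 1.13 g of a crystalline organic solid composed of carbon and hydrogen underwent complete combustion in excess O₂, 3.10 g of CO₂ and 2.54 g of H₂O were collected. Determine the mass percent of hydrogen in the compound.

mol C = 3.10 g CO₂ ÷ 44.009 g/mol = 0.07044 mol
mol H = 2 × 2.54 g H₂O ÷ 18.015 g/mol = 0.2820 mol
mass % H = 0.2842 g ÷ 1.13 g × 100%

25.2%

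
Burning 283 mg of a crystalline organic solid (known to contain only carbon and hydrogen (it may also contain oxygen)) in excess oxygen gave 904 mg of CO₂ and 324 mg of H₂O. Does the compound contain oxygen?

no

mol C = 0.904 g CO₂ ÷ 44.009 g/mol = 0.02054 mol
mol H = 2 × 0.324 g H₂O ÷ 18.015 g/mol = 0.03597 mol
C and H together account for 0.2830 g — essentially the entire 0.283 g sample — so the compound contains no oxygen.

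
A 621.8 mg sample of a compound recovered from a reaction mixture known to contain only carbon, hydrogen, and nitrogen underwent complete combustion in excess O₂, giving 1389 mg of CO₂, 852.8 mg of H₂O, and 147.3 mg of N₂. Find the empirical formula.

C3H9N

mol C = 1.389 g CO₂ ÷ 44.009 g/mol = 0.031562 mol
mol H = 2 × 0.8528 g H₂O ÷ 18.015 g/mol = 0.094677 mol
mol N = 2 × 0.1473 g N₂ ÷ 28.014 g/mol = 0.010516 mol
Divide by the smallest (0.010516 mol): C 3.001, H 9.003, N 1.000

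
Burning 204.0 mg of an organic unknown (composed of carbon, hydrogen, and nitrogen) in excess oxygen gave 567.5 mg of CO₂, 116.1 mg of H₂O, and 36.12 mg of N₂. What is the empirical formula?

mol C = 0.5675 g CO₂ ÷ 44.009 g/mol = 0.012895 mol
mol H = 2 × 0.1161 g H₂O ÷ 18.015 g/mol = 0.012889 mol
mol N = 2 × 0.03612 g N₂ ÷ 28.014 g/mol = 0.0025787 mol
Divide by the smallest (0.0025787 mol): C 5.001, H 4.998, N 1.000

C5H5N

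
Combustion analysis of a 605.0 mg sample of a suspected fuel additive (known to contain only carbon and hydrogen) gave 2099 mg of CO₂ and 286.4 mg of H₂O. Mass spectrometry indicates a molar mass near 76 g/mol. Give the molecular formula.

mol C = 2.099 g CO₂ ÷ 44.009 g/mol = 0.047695 mol
mol H = 2 × 0.2864 g H₂O ÷ 18.015 g/mol = 0.031796 mol
Divide by the smallest (0.031796 mol): C 1.500, H 1.000
Multiplying each by 2 gives whole numbers: C 3.00, H 2.00
Empirical formula: C3H2
Empirical-formula mass = 38.05 g/mol; 76 ÷ 38.05 ≈ 2, so the molecular formula is C6H4.

C6H4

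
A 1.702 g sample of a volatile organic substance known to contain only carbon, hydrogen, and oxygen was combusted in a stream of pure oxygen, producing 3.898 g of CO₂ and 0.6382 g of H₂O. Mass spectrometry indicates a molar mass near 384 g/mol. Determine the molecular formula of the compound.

C20H16O8

mol C = 3.898 g CO₂ ÷ 44.009 g/mol = 0.088573 mol
mol H = 2 × 0.6382 g H₂O ÷ 18.015 g/mol = 0.070852 mol
mass O = 1.702 − (1.0638 + 0.071419) = 0.56673 g → mol O = 0.56673 ÷ 15.999 = 0.035423 mol
Divide by the smallest (0.035423 mol): C 2.500, H 2.000, O 1.000
Multiplying each by 2 gives whole numbers: C 5.00, H 4.00, O 2.00
Empirical formula: C5H4O2
Empirical-formula mass = 96.08 g/mol; 384 ÷ 96.08 ≈ 4, so the molecular formula is C20H16O8.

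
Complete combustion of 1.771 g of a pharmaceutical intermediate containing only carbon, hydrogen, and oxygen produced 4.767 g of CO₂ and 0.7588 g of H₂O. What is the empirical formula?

C9H7O2

mol C = 4.767 g CO₂ ÷ 44.009 g/mol = 0.10832 mol
mol H = 2 × 0.7588 g H₂O ÷ 18.015 g/mol = 0.084241 mol
mass O = 1.771 − (1.3010 + 0.084915) = 0.38507 g → mol O = 0.38507 ÷ 15.999 = 0.024068 mol
Divide by the smallest (0.024068 mol): C 4.500, H 3.500, O 1.000
Multiplying each by 2 gives whole numbers: C 9.00, H 7.00, O 2.00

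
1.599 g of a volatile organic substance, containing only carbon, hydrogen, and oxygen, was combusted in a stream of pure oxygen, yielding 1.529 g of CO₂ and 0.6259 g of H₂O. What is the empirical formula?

CH2O2

mol C = 1.529 g CO₂ ÷ 44.009 g/mol = 0.034743 mol
mol H = 2 × 0.6259 g H₂O ÷ 18.015 g/mol = 0.069487 mol
mass O = 1.599 − (0.41730 + 0.070042) = 1.1117 g → mol O = 1.1117 ÷ 15.999 = 0.069483 mol
Divide by the smallest (0.034743 mol): C 1.000, H 2.000, O 2.000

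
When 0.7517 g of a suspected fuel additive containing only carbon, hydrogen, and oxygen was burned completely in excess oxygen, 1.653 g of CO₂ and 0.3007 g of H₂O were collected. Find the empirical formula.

mol C = 1.653 g CO₂ ÷ 44.009 g/mol = 0.037560 mol
mol H = 2 × 0.3007 g H₂O ÷ 18.015 g/mol = 0.033383 mol
mass O = 0.7517 − (0.45114 + 0.033650) = 0.26691 g → mol O = 0.26691 ÷ 15.999 = 0.016683 mol
Divide by the smallest (0.016683 mol): C 2.251, H 2.001, O 1.000
Multiplying each by 4 gives whole numbers: C 9.01, H 8.00, O 4.00

C9H8O4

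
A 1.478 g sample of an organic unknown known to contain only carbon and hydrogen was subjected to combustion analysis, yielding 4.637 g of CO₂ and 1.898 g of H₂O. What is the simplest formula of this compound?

mol C = 4.637 g CO₂ ÷ 44.009 g/mol = 0.10536 mol
mol H = 2 × 1.898 g H₂O ÷ 18.015 g/mol = 0.21071 mol
Divide by the smallest (0.10536 mol): C 1.000, H 2.000

CH2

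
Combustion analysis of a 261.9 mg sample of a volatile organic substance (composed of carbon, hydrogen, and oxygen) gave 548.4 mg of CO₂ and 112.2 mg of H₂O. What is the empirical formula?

mol C = 0.5484 g CO₂ ÷ 44.009 g/mol = 0.012461 mol
mol H = 2 × 0.1122 g H₂O ÷ 18.015 g/mol = 0.012456 mol
mass O = 0.2619 − (0.14967 + 0.012556) = 0.099674 g → mol O = 0.099674 ÷ 15.999 = 0.0062300 mol
Divide by the smallest (0.0062300 mol): C 2.000, H 1.999, O 1.000

C2H2O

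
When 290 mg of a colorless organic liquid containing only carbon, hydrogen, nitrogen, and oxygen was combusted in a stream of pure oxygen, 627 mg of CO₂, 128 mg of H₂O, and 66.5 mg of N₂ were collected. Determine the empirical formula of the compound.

mol C = 0.627 g CO₂ ÷ 44.009 g/mol = 0.01425 mol
mol H = 2 × 0.128 g H₂O ÷ 18.015 g/mol = 0.01421 mol
mol N = 2 × 0.0665 g N₂ ÷ 28.014 g/mol = 0.004748 mol
mass O = 0.290 − (0.1711 + 0.01432 + 0.06650) = 0.03805 g → mol O = 0.03805 ÷ 15.999 = 0.002379 mol
Divide by the smallest (0.002379 mol): C 5.990, H 5.974, N 1.996, O 1.000

C6H6N2O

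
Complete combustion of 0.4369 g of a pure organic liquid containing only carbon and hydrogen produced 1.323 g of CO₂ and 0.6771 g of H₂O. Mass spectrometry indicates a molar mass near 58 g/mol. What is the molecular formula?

C4H10

mol C = 1.323 g CO₂ ÷ 44.009 g/mol = 0.030062 mol
mol H = 2 × 0.6771 g H₂O ÷ 18.015 g/mol = 0.075171 mol
Divide by the smallest (0.030062 mol): C 1.000, H 2.501
Multiplying each by 2 gives whole numbers: C 2.00, H 5.00
Empirical formula: C2H5
Empirical-formula mass = 29.06 g/mol; 58 ÷ 29.06 ≈ 2, so the molecular formula is C4H10.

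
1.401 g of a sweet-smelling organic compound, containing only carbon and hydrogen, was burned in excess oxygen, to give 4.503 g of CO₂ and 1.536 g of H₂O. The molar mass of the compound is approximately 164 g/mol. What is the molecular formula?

C12H20

mol C = 4.503 g CO₂ ÷ 44.009 g/mol = 0.10232 mol
mol H = 2 × 1.536 g H₂O ÷ 18.015 g/mol = 0.17052 mol
Divide by the smallest (0.10232 mol): C 1.000, H 1.667
Multiplying each by 3 gives whole numbers: C 3.00, H 5.00
Empirical formula: C3H5
Empirical-formula mass = 41.07 g/mol; 164 ÷ 41.07 ≈ 4, so the molecular formula is C12H20.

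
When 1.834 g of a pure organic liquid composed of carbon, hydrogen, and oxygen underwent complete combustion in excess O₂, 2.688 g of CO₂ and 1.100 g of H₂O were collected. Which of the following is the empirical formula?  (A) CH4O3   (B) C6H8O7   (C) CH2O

(C) CH2O

mol C = 2.688 g CO₂ ÷ 44.009 g/mol = 0.061078 mol
mol H = 2 × 1.100 g H₂O ÷ 18.015 g/mol = 0.12212 mol
mass O = 1.834 − (0.73361 + 0.12310) = 0.97729 g → mol O = 0.97729 ÷ 15.999 = 0.061084 mol
Divide by the smallest (0.061078 mol): C 1.000, H 1.999, O 1.000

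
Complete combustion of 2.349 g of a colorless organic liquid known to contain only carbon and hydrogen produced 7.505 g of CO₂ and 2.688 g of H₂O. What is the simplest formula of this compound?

mol C = 7.505 g CO₂ ÷ 44.009 g/mol = 0.17053 mol
mol H = 2 × 2.688 g H₂O ÷ 18.015 g/mol = 0.29842 mol
Divide by the smallest (0.17053 mol): C 1.000, H 1.750
Multiplying each by 4 gives whole numbers: C 4.00, H 7.00

C4H7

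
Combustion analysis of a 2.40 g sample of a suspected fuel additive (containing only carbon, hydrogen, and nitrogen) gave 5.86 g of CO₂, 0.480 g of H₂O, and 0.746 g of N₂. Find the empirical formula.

mol C = 5.86 g CO₂ ÷ 44.009 g/mol = 0.1332 mol
mol H = 2 × 0.480 g H₂O ÷ 18.015 g/mol = 0.05329 mol
mol N = 2 × 0.746 g N₂ ÷ 28.014 g/mol = 0.05326 mol
Divide by the smallest (0.05326 mol): C 2.500, H 1.001, N 1.000
Multiplying each by 2 gives whole numbers: C 5.00, H 2.00, N 2.00

C5H2N2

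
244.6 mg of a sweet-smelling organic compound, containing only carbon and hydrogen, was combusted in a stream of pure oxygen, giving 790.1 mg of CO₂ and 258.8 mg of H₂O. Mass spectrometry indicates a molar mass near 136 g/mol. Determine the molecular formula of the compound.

C10H16

mol C = 0.7901 g CO₂ ÷ 44.009 g/mol = 0.017953 mol
mol H = 2 × 0.2588 g H₂O ÷ 18.015 g/mol = 0.028732 mol
Divide by the smallest (0.017953 mol): C 1.000, H 1.600
Multiplying each by 5 gives whole numbers: C 5.00, H 8.00
Empirical formula: C5H8
Empirical-formula mass = 68.12 g/mol; 136 ÷ 68.12 ≈ 2, so the molecular formula is C10H16.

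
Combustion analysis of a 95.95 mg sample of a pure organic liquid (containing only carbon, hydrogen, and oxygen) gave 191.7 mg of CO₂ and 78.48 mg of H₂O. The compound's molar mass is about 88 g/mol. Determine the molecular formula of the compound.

mol C = 0.1917 g CO₂ ÷ 44.009 g/mol = 0.0043559 mol
mol H = 2 × 0.07848 g H₂O ÷ 18.015 g/mol = 0.0087127 mol
mass O = 0.09595 − (0.052319 + 0.0087824) = 0.034849 g → mol O = 0.034849 ÷ 15.999 = 0.0021782 mol
Divide by the smallest (0.0021782 mol): C 2.000, H 4.000, O 1.000
Empirical formula: C2H4O
Empirical-formula mass = 44.05 g/mol; 88 ÷ 44.05 ≈ 2, so the molecular formula is C4H8O2.

C4H8O2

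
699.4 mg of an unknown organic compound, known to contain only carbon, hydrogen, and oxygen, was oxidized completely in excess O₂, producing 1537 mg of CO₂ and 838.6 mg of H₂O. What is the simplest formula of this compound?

mol C = 1.537 g CO₂ ÷ 44.009 g/mol = 0.034925 mol
mol H = 2 × 0.8386 g H₂O ÷ 18.015 g/mol = 0.093100 mol
mass O = 0.6994 − (0.41948 + 0.093845) = 0.18607 g → mol O = 0.18607 ÷ 15.999 = 0.011630 mol
Divide by the smallest (0.011630 mol): C 3.003, H 8.005, O 1.000

C3H8O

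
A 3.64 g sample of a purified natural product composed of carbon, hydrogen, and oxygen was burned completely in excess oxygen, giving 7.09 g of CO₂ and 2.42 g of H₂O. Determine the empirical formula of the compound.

mol C = 7.09 g CO₂ ÷ 44.009 g/mol = 0.1611 mol
mol H = 2 × 2.42 g H₂O ÷ 18.015 g/mol = 0.2687 mol
mass O = 3.64 − (1.935 + 0.2708) = 1.434 g → mol O = 1.434 ÷ 15.999 = 0.08964 mol
Divide by the smallest (0.08964 mol): C 1.797, H 2.997, O 1.000
Multiplying each by 5 gives whole numbers: C 8.99, H 14.99, O 5.00

C9H15O5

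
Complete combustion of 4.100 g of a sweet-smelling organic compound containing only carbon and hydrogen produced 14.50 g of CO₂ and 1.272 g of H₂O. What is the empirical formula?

mol C = 14.50 g CO₂ ÷ 44.009 g/mol = 0.32948 mol
mol H = 2 × 1.272 g H₂O ÷ 18.015 g/mol = 0.14122 mol
Divide by the smallest (0.14122 mol): C 2.333, H 1.000
Multiplying each by 3 gives whole numbers: C 7.00, H 3.00

C7H3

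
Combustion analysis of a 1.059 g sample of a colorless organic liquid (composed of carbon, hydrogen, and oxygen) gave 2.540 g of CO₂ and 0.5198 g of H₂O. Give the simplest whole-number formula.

C3H3O

mol C = 2.540 g CO₂ ÷ 44.009 g/mol = 0.057715 mol
mol H = 2 × 0.5198 g H₂O ÷ 18.015 g/mol = 0.057707 mol
mass O = 1.059 − (0.69322 + 0.058169) = 0.30761 g → mol O = 0.30761 ÷ 15.999 = 0.019227 mol
Divide by the smallest (0.019227 mol): C 3.002, H 3.001, O 1.000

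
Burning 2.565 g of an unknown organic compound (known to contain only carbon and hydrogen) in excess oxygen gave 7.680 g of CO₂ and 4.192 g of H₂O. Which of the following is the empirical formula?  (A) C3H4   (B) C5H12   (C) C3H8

mol C = 7.680 g CO₂ ÷ 44.009 g/mol = 0.17451 mol
mol H = 2 × 4.192 g H₂O ÷ 18.015 g/mol = 0.46539 mol
Divide by the smallest (0.17451 mol): C 1.000, H 2.667
Multiplying each by 3 gives whole numbers: C 3.00, H 8.00

(C) C3H8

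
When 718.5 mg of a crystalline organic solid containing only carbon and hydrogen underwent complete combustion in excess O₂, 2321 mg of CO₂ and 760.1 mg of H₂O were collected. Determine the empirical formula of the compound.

C5H8

mol C = 2.321 g CO₂ ÷ 44.009 g/mol = 0.052739 mol
mol H = 2 × 0.7601 g H₂O ÷ 18.015 g/mol = 0.084385 mol
Divide by the smallest (0.052739 mol): C 1.000, H 1.600
Multiplying each by 5 gives whole numbers: C 5.00, H 8.00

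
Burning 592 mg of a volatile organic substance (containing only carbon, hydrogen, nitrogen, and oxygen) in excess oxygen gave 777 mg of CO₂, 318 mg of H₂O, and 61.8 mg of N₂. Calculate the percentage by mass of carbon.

mol C = 0.777 g CO₂ ÷ 44.009 g/mol = 0.01766 mol
mol H = 2 × 0.318 g H₂O ÷ 18.015 g/mol = 0.03530 mol
mol N = 2 × 0.0618 g N₂ ÷ 28.014 g/mol = 0.004412 mol
mass O = 0.592 − (0.2121 + 0.03559 + 0.06180) = 0.2826 g → mol O = 0.2826 ÷ 15.999 = 0.01766 mol
mass % C = 0.2121 g ÷ 0.592 g × 100%

35.8%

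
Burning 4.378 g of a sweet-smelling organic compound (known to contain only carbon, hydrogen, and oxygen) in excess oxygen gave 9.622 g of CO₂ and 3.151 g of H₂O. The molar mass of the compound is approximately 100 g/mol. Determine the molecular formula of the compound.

mol C = 9.622 g CO₂ ÷ 44.009 g/mol = 0.21864 mol
mol H = 2 × 3.151 g H₂O ÷ 18.015 g/mol = 0.34982 mol
mass O = 4.378 − (2.6261 + 0.35262) = 1.3993 g → mol O = 1.3993 ÷ 15.999 = 0.087464 mol
Divide by the smallest (0.087464 mol): C 2.500, H 4.000, O 1.000
Multiplying each by 2 gives whole numbers: C 5.00, H 8.00, O 2.00
Empirical formula: C5H8O2
Empirical-formula mass = 100.12 g/mol; 100 ÷ 100.12 ≈ 1, so the molecular formula is C5H8O2.

C5H8O2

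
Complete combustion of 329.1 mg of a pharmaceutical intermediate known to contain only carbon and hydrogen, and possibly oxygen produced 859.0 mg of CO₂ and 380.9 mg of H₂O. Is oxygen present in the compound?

yes

mol C = 0.8590 g CO₂ ÷ 44.009 g/mol = 0.019519 mol
mol H = 2 × 0.3809 g H₂O ÷ 18.015 g/mol = 0.042287 mol
C and H account for only 0.27706 g of the 0.3291 g sample; the remaining 0.052035 g must be oxygen.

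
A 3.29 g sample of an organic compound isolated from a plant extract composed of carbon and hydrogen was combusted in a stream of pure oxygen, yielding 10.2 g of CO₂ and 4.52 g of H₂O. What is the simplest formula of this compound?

C6H13

mol C = 10.2 g CO₂ ÷ 44.009 g/mol = 0.2318 mol
mol H = 2 × 4.52 g H₂O ÷ 18.015 g/mol = 0.5018 mol
Divide by the smallest (0.2318 mol): C 1.000, H 2.165
Multiplying each by 6 gives whole numbers: C 6.00, H 12.99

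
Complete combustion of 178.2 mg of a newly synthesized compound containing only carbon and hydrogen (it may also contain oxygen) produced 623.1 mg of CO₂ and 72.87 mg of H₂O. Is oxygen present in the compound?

no

mol C = 0.6231 g CO₂ ÷ 44.009 g/mol = 0.014158 mol
mol H = 2 × 0.07287 g H₂O ÷ 18.015 g/mol = 0.0080899 mol
C and H together account for 0.17821 g — essentially the entire 0.1782 g sample — so the compound contains no oxygen.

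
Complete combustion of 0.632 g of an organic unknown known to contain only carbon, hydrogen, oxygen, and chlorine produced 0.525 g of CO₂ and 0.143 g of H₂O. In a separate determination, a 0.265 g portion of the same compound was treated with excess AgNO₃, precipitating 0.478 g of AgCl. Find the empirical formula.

mol C = 0.525 g CO₂ ÷ 44.009 g/mol = 0.01193 mol
mol H = 2 × 0.143 g H₂O ÷ 18.015 g/mol = 0.01588 mol
From the AgCl data: mol Cl per gram of compound = (0.478 ÷ 143.318) ÷ 0.265 = 0.01259 mol/g, so in the 0.632 g combustion sample mol Cl = 0.007954 mol
mass O = 0.632 − (0.1433 + 0.01600 + 0.2820) = 0.1907 g → mol O = 0.1907 ÷ 15.999 = 0.01192 mol
Divide by the smallest (0.007954 mol): C 1.500, H 1.996, Cl 1.000, O 1.499
Multiplying each by 2 gives whole numbers: C 3.00, H 3.99, Cl 2.00, O 3.00

C3H4Cl2O3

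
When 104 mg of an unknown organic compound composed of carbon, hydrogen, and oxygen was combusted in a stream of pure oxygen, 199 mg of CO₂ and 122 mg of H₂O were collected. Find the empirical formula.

mol C = 0.199 g CO₂ ÷ 44.009 g/mol = 0.004522 mol
mol H = 2 × 0.122 g H₂O ÷ 18.015 g/mol = 0.01354 mol
mass O = 0.104 − (0.05431 + 0.01365) = 0.03604 g → mol O = 0.03604 ÷ 15.999 = 0.002252 mol
Divide by the smallest (0.002252 mol): C 2.008, H 6.013, O 1.000

C2H6O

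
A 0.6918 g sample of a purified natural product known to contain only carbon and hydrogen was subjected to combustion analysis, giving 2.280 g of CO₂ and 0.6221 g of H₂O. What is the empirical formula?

mol C = 2.280 g CO₂ ÷ 44.009 g/mol = 0.051808 mol
mol H = 2 × 0.6221 g H₂O ÷ 18.015 g/mol = 0.069065 mol
Divide by the smallest (0.051808 mol): C 1.000, H 1.333
Multiplying each by 3 gives whole numbers: C 3.00, H 4.00

C3H4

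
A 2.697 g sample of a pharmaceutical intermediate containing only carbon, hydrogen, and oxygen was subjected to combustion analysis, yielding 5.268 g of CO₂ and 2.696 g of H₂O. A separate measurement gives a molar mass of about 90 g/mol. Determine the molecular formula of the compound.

mol C = 5.268 g CO₂ ÷ 44.009 g/mol = 0.11970 mol
mol H = 2 × 2.696 g H₂O ÷ 18.015 g/mol = 0.29931 mol
mass O = 2.697 − (1.4378 + 0.30170) = 0.95755 g → mol O = 0.95755 ÷ 15.999 = 0.059851 mol
Divide by the smallest (0.059851 mol): C 2.000, H 5.001, O 1.000
Empirical formula: C2H5O
Empirical-formula mass = 45.06 g/mol; 90 ÷ 45.06 ≈ 2, so the molecular formula is C4H10O2.

C4H10O2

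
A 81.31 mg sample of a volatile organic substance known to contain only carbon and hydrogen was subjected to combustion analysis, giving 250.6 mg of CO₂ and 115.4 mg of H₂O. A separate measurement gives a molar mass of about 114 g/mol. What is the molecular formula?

C8H18

mol C = 0.2506 g CO₂ ÷ 44.009 g/mol = 0.0056943 mol
mol H = 2 × 0.1154 g H₂O ÷ 18.015 g/mol = 0.012812 mol
Divide by the smallest (0.0056943 mol): C 1.000, H 2.250
Multiplying each by 4 gives whole numbers: C 4.00, H 9.00
Empirical formula: C4H9
Empirical-formula mass = 57.12 g/mol; 114 ÷ 57.12 ≈ 2, so the molecular formula is C8H18.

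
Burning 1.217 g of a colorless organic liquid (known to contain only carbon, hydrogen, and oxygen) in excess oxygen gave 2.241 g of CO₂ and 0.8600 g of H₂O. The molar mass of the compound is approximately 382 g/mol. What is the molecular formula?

C16H30O10

mol C = 2.241 g CO₂ ÷ 44.009 g/mol = 0.050921 mol
mol H = 2 × 0.8600 g H₂O ÷ 18.015 g/mol = 0.095476 mol
mass O = 1.217 − (0.61162 + 0.096240) = 0.50914 g → mol O = 0.50914 ÷ 15.999 = 0.031823 mol
Divide by the smallest (0.031823 mol): C 1.600, H 3.000, O 1.000
Multiplying each by 5 gives whole numbers: C 8.00, H 15.00, O 5.00
Empirical formula: C8H15O5
Empirical-formula mass = 191.20 g/mol; 382 ÷ 191.20 ≈ 2, so the molecular formula is C16H30O10.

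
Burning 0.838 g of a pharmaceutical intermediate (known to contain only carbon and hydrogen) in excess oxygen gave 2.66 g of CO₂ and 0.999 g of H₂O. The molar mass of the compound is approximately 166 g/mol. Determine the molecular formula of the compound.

mol C = 2.66 g CO₂ ÷ 44.009 g/mol = 0.06044 mol
mol H = 2 × 0.999 g H₂O ÷ 18.015 g/mol = 0.1109 mol
Divide by the smallest (0.06044 mol): C 1.000, H 1.835
Multiplying each by 6 gives whole numbers: C 6.00, H 11.01
Empirical formula: C6H11
Empirical-formula mass = 83.15 g/mol; 166 ÷ 83.15 ≈ 2, so the molecular formula is C12H22.

C12H22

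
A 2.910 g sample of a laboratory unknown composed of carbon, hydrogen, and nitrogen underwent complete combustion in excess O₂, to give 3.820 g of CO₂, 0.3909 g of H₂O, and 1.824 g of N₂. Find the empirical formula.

mol C = 3.820 g CO₂ ÷ 44.009 g/mol = 0.086800 mol
mol H = 2 × 0.3909 g H₂O ÷ 18.015 g/mol = 0.043397 mol
mol N = 2 × 1.824 g N₂ ÷ 28.014 g/mol = 0.13022 mol
Divide by the smallest (0.043397 mol): C 2.000, H 1.000, N 3.001

C2HN3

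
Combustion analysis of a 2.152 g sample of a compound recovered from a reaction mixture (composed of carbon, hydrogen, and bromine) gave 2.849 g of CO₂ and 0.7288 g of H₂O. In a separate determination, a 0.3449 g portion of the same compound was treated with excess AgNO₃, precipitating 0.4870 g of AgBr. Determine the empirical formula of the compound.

C4H5Br

mol C = 2.849 g CO₂ ÷ 44.009 g/mol = 0.064737 mol
mol H = 2 × 0.7288 g H₂O ÷ 18.015 g/mol = 0.080910 mol
From the AgBr data: mol Br per gram of compound = (0.4870 ÷ 187.772) ÷ 0.3449 = 0.0075198 mol/g, so in the 2.152 g combustion sample mol Br = 0.016183 mol
Divide by the smallest (0.016183 mol): C 4.000, H 5.000, Br 1.000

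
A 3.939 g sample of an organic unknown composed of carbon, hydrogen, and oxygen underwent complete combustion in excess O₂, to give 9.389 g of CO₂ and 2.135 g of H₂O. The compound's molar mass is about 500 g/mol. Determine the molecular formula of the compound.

mol C = 9.389 g CO₂ ÷ 44.009 g/mol = 0.21334 mol
mol H = 2 × 2.135 g H₂O ÷ 18.015 g/mol = 0.23702 mol
mass O = 3.939 − (2.5625 + 0.23892) = 1.1376 g → mol O = 1.1376 ÷ 15.999 = 0.071106 mol
Divide by the smallest (0.071106 mol): C 3.000, H 3.333, O 1.000
Multiplying each by 3 gives whole numbers: C 9.00, H 10.00, O 3.00
Empirical formula: C9H10O3
Empirical-formula mass = 166.18 g/mol; 500 ÷ 166.18 ≈ 3, so the molecular formula is C27H30O9.

C27H30O9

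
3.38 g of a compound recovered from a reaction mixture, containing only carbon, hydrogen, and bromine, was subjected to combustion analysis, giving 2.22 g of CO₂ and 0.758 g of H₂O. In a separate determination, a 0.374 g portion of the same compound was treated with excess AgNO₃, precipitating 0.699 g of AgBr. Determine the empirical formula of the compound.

C3H5Br2

mol C = 2.22 g CO₂ ÷ 44.009 g/mol = 0.05044 mol
mol H = 2 × 0.758 g H₂O ÷ 18.015 g/mol = 0.08415 mol
From the AgBr data: mol Br per gram of compound = (0.699 ÷ 187.772) ÷ 0.374 = 0.009953 mol/g, so in the 3.38 g combustion sample mol Br = 0.03364 mol
Divide by the smallest (0.03364 mol): C 1.499, H 2.501, Br 1.000
Multiplying each by 2 gives whole numbers: C 3.00, H 5.00, Br 2.00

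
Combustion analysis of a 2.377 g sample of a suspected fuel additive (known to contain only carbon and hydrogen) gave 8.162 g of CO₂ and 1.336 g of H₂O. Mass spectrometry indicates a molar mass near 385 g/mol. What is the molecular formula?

C30H24

mol C = 8.162 g CO₂ ÷ 44.009 g/mol = 0.18546 mol
mol H = 2 × 1.336 g H₂O ÷ 18.015 g/mol = 0.14832 mol
Divide by the smallest (0.14832 mol): C 1.250, H 1.000
Multiplying each by 4 gives whole numbers: C 5.00, H 4.00
Empirical formula: C5H4
Empirical-formula mass = 64.09 g/mol; 385 ÷ 64.09 ≈ 6, so the molecular formula is C30H24.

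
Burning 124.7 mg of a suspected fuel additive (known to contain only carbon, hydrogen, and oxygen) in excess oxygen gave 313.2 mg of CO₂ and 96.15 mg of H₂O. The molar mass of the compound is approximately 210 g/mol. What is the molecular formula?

C12H18O3

mol C = 0.3132 g CO₂ ÷ 44.009 g/mol = 0.0071167 mol
mol H = 2 × 0.09615 g H₂O ÷ 18.015 g/mol = 0.010674 mol
mass O = 0.1247 − (0.085479 + 0.010760) = 0.028461 g → mol O = 0.028461 ÷ 15.999 = 0.0017789 mol
Divide by the smallest (0.0017789 mol): C 4.001, H 6.000, O 1.000
Empirical formula: C4H6O
Empirical-formula mass = 70.09 g/mol; 210 ÷ 70.09 ≈ 3, so the molecular formula is C12H18O3.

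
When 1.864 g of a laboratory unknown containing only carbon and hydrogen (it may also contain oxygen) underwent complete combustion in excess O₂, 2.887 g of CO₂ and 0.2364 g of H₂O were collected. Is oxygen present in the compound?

yes

mol C = 2.887 g CO₂ ÷ 44.009 g/mol = 0.065600 mol
mol H = 2 × 0.2364 g H₂O ÷ 18.015 g/mol = 0.026245 mol
C and H account for only 0.81438 g of the 1.864 g sample; the remaining 1.0496 g must be oxygen.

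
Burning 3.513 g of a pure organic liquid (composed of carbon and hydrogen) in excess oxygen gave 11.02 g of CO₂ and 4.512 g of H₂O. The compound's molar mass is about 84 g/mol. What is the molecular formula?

C6H12

mol C = 11.02 g CO₂ ÷ 44.009 g/mol = 0.25040 mol
mol H = 2 × 4.512 g H₂O ÷ 18.015 g/mol = 0.50092 mol
Divide by the smallest (0.25040 mol): C 1.000, H 2.000
Empirical formula: CH2
Empirical-formula mass = 14.03 g/mol; 84 ÷ 14.03 ≈ 6, so the molecular formula is C6H12.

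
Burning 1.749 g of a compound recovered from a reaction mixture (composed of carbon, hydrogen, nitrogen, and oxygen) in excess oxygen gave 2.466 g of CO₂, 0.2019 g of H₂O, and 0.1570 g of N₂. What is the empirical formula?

mol C = 2.466 g CO₂ ÷ 44.009 g/mol = 0.056034 mol
mol H = 2 × 0.2019 g H₂O ÷ 18.015 g/mol = 0.022415 mol
mol N = 2 × 0.1570 g N₂ ÷ 28.014 g/mol = 0.011209 mol
mass O = 1.749 − (0.67302 + 0.022594 + 0.15700) = 0.89638 g → mol O = 0.89638 ÷ 15.999 = 0.056027 mol
Divide by the smallest (0.011209 mol): C 4.999, H 2.000, N 1.000, O 4.999

C5H2NO5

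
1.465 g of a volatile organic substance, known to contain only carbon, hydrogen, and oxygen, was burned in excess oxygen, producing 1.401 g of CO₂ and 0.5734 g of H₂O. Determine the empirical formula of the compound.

mol C = 1.401 g CO₂ ÷ 44.009 g/mol = 0.031834 mol
mol H = 2 × 0.5734 g H₂O ÷ 18.015 g/mol = 0.063658 mol
mass O = 1.465 − (0.38236 + 0.064167) = 1.0185 g → mol O = 1.0185 ÷ 15.999 = 0.063658 mol
Divide by the smallest (0.031834 mol): C 1.000, H 2.000, O 2.000

CH2O2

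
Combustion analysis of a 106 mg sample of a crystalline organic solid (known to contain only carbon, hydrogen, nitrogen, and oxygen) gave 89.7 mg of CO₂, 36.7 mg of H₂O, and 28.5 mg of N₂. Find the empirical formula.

C2H4N2O3

mol C = 0.0897 g CO₂ ÷ 44.009 g/mol = 0.002038 mol
mol H = 2 × 0.0367 g H₂O ÷ 18.015 g/mol = 0.004074 mol
mol N = 2 × 0.0285 g N₂ ÷ 28.014 g/mol = 0.002035 mol
mass O = 0.106 − (0.02448 + 0.004107 + 0.02850) = 0.04891 g → mol O = 0.04891 ÷ 15.999 = 0.003057 mol
Divide by the smallest (0.002035 mol): C 1.002, H 2.002, N 1.000, O 1.503
Multiplying each by 2 gives whole numbers: C 2.00, H 4.00, N 2.00, O 3.01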